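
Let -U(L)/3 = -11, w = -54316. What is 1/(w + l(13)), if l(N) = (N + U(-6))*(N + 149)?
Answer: -1/46864 ≈ -2.1338e-5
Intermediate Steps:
U(L) = 33 (U(L) = -3*(-11) = 33)
l(N) = (33 + N)*(149 + N) (l(N) = (N + 33)*(N + 149) = (33 + N)*(149 + N))
1/(w + l(13)) = 1/(-54316 + (4917 + 13**2 + 182*13)) = 1/(-54316 + (4917 + 169 + 2366)) = 1/(-54316 + 7452) = 1/(-46864) = -1/46864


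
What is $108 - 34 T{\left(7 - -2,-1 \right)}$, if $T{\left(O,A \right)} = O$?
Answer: $-198$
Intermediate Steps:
$108 - 34 T{\left(7 - -2,-1 \right)} = 108 - 34 \left(7 - -2\right) = 108 - 34 \left(7 + 2\right) = 108 - 306 = -198$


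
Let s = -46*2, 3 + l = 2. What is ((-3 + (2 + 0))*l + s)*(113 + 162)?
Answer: -25025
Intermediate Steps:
l = -1 (l = -3 + 2 = -1)
s = -92
((-3 + (2 + 0))*l + s)*(113 + 162) = ((-3 + (2 + 0))*(-1) - 92)*(113 + 162) = ((-3 + 2)*(-1) - 92)*275 = (-1*(-1) - 92)*275 = (1 - 92)*275 = -91*275 = -25025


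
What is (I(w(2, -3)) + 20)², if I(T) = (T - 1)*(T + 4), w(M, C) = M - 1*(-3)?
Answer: 3136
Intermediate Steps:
w(M, C) = 3 + M (w(M, C) = M + 3 = 3 + M)
I(T) = (-1 + T)*(4 + T)
(I(w(2, -3)) + 20)² = ((-4 + (3 + 2)² + 3*(3 + 2)) + 20)² = ((-4 + 5² + 3*5) + 20)² = ((-4 + 25 + 15) + 20)² = (36 + 20)² = 56² = 3136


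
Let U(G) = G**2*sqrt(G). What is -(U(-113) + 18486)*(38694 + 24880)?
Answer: -1175228964 - 811776406*I*sqrt(113) ≈ -1.1752e+9 - 8.6293e+9*I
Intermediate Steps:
U(G) = G**(5/2)
-(U(-113) + 18486)*(38694 + 24880) = -((-113)**(5/2) + 18486)*(38694 + 24880) = -(12769*I*sqrt(113) + 18486)*63574 = -(18486 + 12769*I*sqrt(113))*63574 = -(1175228964 + 811776406*I*sqrt(113)) = -1175228964 - 811776406*I*sqrt(113)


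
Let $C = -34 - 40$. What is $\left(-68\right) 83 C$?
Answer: $417656$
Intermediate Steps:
$C = -74$
$\left(-68\right) 83 C = \left(-68\right) 83 \left(-74\right) = \left(-5644\right) \left(-74\right) = 417656$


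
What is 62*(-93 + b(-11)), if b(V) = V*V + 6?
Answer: 2108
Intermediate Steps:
b(V) = 6 + V² (b(V) = V² + 6 = 6 + V²)
62*(-93 + b(-11)) = 62*(-93 + (6 + (-11)²)) = 62*(-93 + (6 + 121)) = 62*(-93 + 127) = 62*34 = 2108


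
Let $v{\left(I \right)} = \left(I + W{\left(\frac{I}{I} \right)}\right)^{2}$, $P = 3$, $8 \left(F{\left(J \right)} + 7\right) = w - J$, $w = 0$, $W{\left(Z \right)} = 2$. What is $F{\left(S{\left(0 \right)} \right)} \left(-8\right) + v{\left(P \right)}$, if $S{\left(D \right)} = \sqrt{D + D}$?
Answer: $81$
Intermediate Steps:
$S{\left(D \right)} = \sqrt{2} \sqrt{D}$ ($S{\left(D \right)} = \sqrt{2 D} = \sqrt{2} \sqrt{D}$)
$F{\left(J \right)} = -7 - \frac{J}{8}$ ($F{\left(J \right)} = -7 + \frac{0 - J}{8} = -7 + \frac{\left(-1\right) J}{8} = -7 - \frac{J}{8}$)
$v{\left(I \right)} = \left(2 + I\right)^{2}$ ($v{\left(I \right)} = \left(I + 2\right)^{2} = \left(2 + I\right)^{2}$)
$F{\left(S{\left(0 \right)} \right)} \left(-8\right) + v{\left(P \right)} = \left(-7 - \frac{\sqrt{2} \sqrt{0}}{8}\right) \left(-8\right) + \left(2 + 3\right)^{2} = \left(-7 - \frac{\sqrt{2} \cdot 0}{8}\right) \left(-8\right) + 5^{2} = \left(-7 - 0\right) \left(-8\right) + 25 = \left(-7 + 0\right) \left(-8\right) + 25 = \left(-7\right) \left(-8\right) + 25 = 56 + 25 = 81$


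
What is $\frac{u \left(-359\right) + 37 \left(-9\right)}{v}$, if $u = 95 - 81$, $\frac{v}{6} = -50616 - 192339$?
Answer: $\frac{5359}{1457730} \approx 0.0036763$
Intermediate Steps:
$v = -1457730$ ($v = 6 \left(-50616 - 192339\right) = 6 \left(-242955\right) = -1457730$)
$u = 14$ ($u = 95 - 81 = 14$)
$\frac{u \left(-359\right) + 37 \left(-9\right)}{v} = \frac{14 \left(-359\right) + 37 \left(-9\right)}{-1457730} = \left(-5026 - 333\right) \left(- \frac{1}{1457730}\right) = \left(-5359\right) \left(- \frac{1}{1457730}\right) = \frac{5359}{1457730}$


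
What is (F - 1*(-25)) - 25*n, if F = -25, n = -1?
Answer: 25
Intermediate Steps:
(F - 1*(-25)) - 25*n = (-25 - 1*(-25)) - 25*(-1) = (-25 + 25) + 25 = 0 + 25 = 25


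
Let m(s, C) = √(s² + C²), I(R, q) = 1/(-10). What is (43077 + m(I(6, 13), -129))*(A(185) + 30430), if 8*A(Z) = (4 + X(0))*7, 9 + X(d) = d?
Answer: 10485157185/8 + 48681*√1664101/16 ≈ 1.3146e+9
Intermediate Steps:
X(d) = -9 + d
I(R, q) = -⅒
A(Z) = -35/8 (A(Z) = ((4 + (-9 + 0))*7)/8 = ((4 - 9)*7)/8 = (-5*7)/8 = (⅛)*(-35) = -35/8)
m(s, C) = √(C² + s²)
(43077 + m(I(6, 13), -129))*(A(185) + 30430) = (43077 + √((-129)² + (-⅒)²))*(-35/8 + 30430) = (43077 + √(16641 + 1/100))*(243405/8) = (43077 + √(1664101/100))*(243405/8) = (43077 + √1664101/10)*(243405/8) = 10485157185/8 + 48681*√1664101/16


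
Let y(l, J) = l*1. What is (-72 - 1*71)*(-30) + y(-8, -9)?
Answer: 4282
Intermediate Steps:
y(l, J) = l
(-72 - 1*71)*(-30) + y(-8, -9) = (-72 - 1*71)*(-30) - 8 = (-72 - 71)*(-30) - 8 = -143*(-30) - 8 = 4290 - 8 = 4282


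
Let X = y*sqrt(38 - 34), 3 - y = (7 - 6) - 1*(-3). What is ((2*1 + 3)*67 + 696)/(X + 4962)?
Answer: 1031/4960 ≈ 0.20786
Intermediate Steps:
y = -1 (y = 3 - ((7 - 6) - 1*(-3)) = 3 - (1 + 3) = 3 - 1*4 = 3 - 4 = -1)
X = -2 (X = -sqrt(38 - 34) = -sqrt(4) = -1*2 = -2)
((2*1 + 3)*67 + 696)/(X + 4962) = ((2*1 + 3)*67 + 696)/(-2 + 4962) = ((2 + 3)*67 + 696)/4960 = (5*67 + 696)*(1/4960) = (335 + 696)*(1/4960) = 1031*(1/4960) = 1031/4960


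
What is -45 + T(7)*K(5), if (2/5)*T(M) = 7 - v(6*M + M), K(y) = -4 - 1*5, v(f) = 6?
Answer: -135/2 ≈ -67.500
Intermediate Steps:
K(y) = -9 (K(y) = -4 - 5 = -9)
T(M) = 5/2 (T(M) = 5*(7 - 1*6)/2 = 5*(7 - 6)/2 = (5/2)*1 = 5/2)
-45 + T(7)*K(5) = -45 + (5/2)*(-9) = -45 - 45/2 = -135/2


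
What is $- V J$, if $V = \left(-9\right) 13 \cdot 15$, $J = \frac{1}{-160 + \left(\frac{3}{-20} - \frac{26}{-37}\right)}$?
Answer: $- \frac{1298700}{117991} \approx -11.007$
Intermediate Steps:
$J = - \frac{740}{117991}$ ($J = \frac{1}{-160 + \left(3 \left(- \frac{1}{20}\right) - - \frac{26}{37}\right)} = \frac{1}{-160 + \left(- \frac{3}{20} + \frac{26}{37}\right)} = \frac{1}{-160 + \frac{409}{740}} = \frac{1}{- \frac{117991}{740}} = - \frac{740}{117991} \approx -0.0062717$)
$V = -1755$ ($V = \left(-117\right) 15 = -1755$)
$- V J = \left(-1\right) \left(-1755\right) \left(- \frac{740}{117991}\right) = 1755 \left(- \frac{740}{117991}\right) = - \frac{1298700}{117991}$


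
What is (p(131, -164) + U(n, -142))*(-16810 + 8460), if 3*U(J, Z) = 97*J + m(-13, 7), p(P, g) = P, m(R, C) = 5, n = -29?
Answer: 6721750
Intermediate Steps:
U(J, Z) = 5/3 + 97*J/3 (U(J, Z) = (97*J + 5)/3 = (5 + 97*J)/3 = 5/3 + 97*J/3)
(p(131, -164) + U(n, -142))*(-16810 + 8460) = (131 + (5/3 + (97/3)*(-29)))*(-16810 + 8460) = (131 + (5/3 - 2813/3))*(-8350) = (131 - 936)*(-8350) = -805*(-8350) = 6721750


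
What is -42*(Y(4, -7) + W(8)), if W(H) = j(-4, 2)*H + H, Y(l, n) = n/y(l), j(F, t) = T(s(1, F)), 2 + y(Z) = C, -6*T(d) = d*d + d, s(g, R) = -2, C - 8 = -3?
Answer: -126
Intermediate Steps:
C = 5 (C = 8 - 3 = 5)
T(d) = -d/6 - d²/6 (T(d) = -(d*d + d)/6 = -(d² + d)/6 = -(d + d²)/6 = -d/6 - d²/6)
y(Z) = 3 (y(Z) = -2 + 5 = 3)
j(F, t) = -⅓ (j(F, t) = -⅙*(-2)*(1 - 2) = -⅙*(-2)*(-1) = -⅓)
Y(l, n) = n/3
W(H) = 2*H/3 (W(H) = -H/3 + H = 2*H/3)
-42*(Y(4, -7) + W(8)) = -42*((⅓)*(-7) + (⅔)*8) = -42*(-7/3 + 16/3) = -42*3 = -126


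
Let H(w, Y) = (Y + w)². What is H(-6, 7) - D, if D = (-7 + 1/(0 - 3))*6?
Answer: 45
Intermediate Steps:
D = -44 (D = (-7 + 1/(-3))*6 = (-7 - ⅓)*6 = -22/3*6 = -44)
H(-6, 7) - D = (7 - 6)² - 1*(-44) = 1² + 44 = 1 + 44 = 45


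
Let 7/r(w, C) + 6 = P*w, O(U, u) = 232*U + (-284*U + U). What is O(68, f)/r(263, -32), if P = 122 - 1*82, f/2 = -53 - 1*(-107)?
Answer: -5208936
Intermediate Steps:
f = 108 (f = 2*(-53 - 1*(-107)) = 2*(-53 + 107) = 2*54 = 108)
O(U, u) = -51*U (O(U, u) = 232*U - 283*U = -51*U)
P = 40 (P = 122 - 82 = 40)
r(w, C) = 7/(-6 + 40*w)
O(68, f)/r(263, -32) = (-51*68)/((7/(2*(-3 + 20*263)))) = -3468/(7/(2*(-3 + 5260))) = -3468/((7/2)/5257) = -3468/((7/2)*(1/5257)) = -3468/1/1502 = -3468*1502 = -5208936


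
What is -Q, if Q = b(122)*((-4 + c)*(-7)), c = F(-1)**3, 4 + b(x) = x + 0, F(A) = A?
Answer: -4130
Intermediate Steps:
b(x) = -4 + x (b(x) = -4 + (x + 0) = -4 + x)
c = -1 (c = (-1)**3 = -1)
Q = 4130 (Q = (-4 + 122)*((-4 - 1)*(-7)) = 118*(-5*(-7)) = 118*35 = 4130)
-Q = -1*4130 = -4130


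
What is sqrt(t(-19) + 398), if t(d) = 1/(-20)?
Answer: sqrt(39795)/10 ≈ 19.949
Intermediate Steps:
t(d) = -1/20
sqrt(t(-19) + 398) = sqrt(-1/20 + 398) = sqrt(7959/20) = sqrt(39795)/10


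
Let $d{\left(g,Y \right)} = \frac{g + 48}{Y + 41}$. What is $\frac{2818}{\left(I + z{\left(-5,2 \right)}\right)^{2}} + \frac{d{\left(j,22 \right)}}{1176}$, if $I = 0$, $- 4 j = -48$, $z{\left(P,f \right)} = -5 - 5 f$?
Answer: $\frac{1933273}{154350} \approx 12.525$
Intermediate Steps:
$j = 12$ ($j = \left(- \frac{1}{4}\right) \left(-48\right) = 12$)
$d{\left(g,Y \right)} = \frac{48 + g}{41 + Y}$
$\frac{2818}{\left(I + z{\left(-5,2 \right)}\right)^{2}} + \frac{d{\left(j,22 \right)}}{1176} = \frac{2818}{\left(0 - 15\right)^{2}} + \frac{\frac{1}{41 + 22} \left(48 + 12\right)}{1176} = \frac{2818}{\left(0 - 15\right)^{2}} + \frac{1}{63} \cdot 60 \cdot \frac{1}{1176} = \frac{2818}{\left(-15\right)^{2}} + \frac{20}{21} \cdot \frac{1}{1176} = \frac{2818}{225} + \frac{5}{6174} = \frac{1933273}{154350}$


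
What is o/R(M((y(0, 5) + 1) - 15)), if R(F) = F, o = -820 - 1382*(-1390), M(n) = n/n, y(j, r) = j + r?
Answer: 1920160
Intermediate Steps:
M(n) = 1
o = 1920160 (o = -820 + 1920980 = 1920160)
o/R(M((y(0, 5) + 1) - 15)) = 1920160/1 = 1920160*1 = 1920160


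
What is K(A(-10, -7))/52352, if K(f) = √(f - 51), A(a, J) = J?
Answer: I*√58/52352 ≈ 0.00014547*I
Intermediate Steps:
K(f) = √(-51 + f)
K(A(-10, -7))/52352 = √(-51 - 7)/52352 = √(-58)*(1/52352) = (I*√58)*(1/52352) = I*√58/52352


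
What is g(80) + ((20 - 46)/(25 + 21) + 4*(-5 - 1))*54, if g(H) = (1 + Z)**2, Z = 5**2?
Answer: -14962/23 ≈ -650.52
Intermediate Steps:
Z = 25
g(H) = 676 (g(H) = (1 + 25)**2 = 26**2 = 676)
g(80) + ((20 - 46)/(25 + 21) + 4*(-5 - 1))*54 = 676 + ((20 - 46)/(25 + 21) + 4*(-5 - 1))*54 = 676 + (-26/46 + 4*(-6))*54 = 676 + (-26*1/46 - 24)*54 = 676 + (-13/23 - 24)*54 = 676 - 565/23*54 = 676 - 30510/23 = -14962/23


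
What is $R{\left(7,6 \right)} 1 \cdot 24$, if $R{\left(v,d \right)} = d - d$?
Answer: $0$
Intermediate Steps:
$R{\left(v,d \right)} = 0$
$R{\left(7,6 \right)} 1 \cdot 24 = 0 \cdot 1 \cdot 24 = 0 \cdot 24 = 0$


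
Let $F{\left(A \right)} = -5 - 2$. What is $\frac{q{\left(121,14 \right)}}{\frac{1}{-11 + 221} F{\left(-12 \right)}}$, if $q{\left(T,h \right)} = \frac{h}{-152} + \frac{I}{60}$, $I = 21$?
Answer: $- \frac{147}{19} \approx -7.7368$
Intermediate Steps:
$F{\left(A \right)} = -7$ ($F{\left(A \right)} = -5 - 2 = -7$)
$q{\left(T,h \right)} = \frac{7}{20} - \frac{h}{152}$ ($q{\left(T,h \right)} = \frac{h}{-152} + \frac{21}{60} = h \left(- \frac{1}{152}\right) + 21 \cdot \frac{1}{60} = - \frac{h}{152} + \frac{7}{20} = \frac{7}{20} - \frac{h}{152}$)
$\frac{q{\left(121,14 \right)}}{\frac{1}{-11 + 221} F{\left(-12 \right)}} = \frac{\frac{7}{20} - \frac{7}{76}}{\frac{1}{-11 + 221} \left(-7\right)} = \frac{\frac{7}{20} - \frac{7}{76}}{\frac{1}{210} \left(-7\right)} = \frac{49}{190 \cdot \frac{1}{210} \left(-7\right)} = \frac{49}{190 \left(- \frac{1}{30}\right)} = \frac{49}{190} \left(-30\right) = - \frac{147}{19}$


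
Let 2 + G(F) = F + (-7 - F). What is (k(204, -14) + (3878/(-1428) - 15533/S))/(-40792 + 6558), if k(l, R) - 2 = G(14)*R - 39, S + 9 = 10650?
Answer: -10229675/4128551932 ≈ -0.0024778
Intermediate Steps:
S = 10641 (S = -9 + 10650 = 10641)
G(F) = -9 (G(F) = -2 + (F + (-7 - F)) = -2 - 7 = -9)
k(l, R) = -37 - 9*R (k(l, R) = 2 + (-9*R - 39) = 2 + (-39 - 9*R) = -37 - 9*R)
(k(204, -14) + (3878/(-1428) - 15533/S))/(-40792 + 6558) = ((-37 - 9*(-14)) + (3878/(-1428) - 15533/10641))/(-40792 + 6558) = ((-37 + 126) + (3878*(-1/1428) - 15533*1/10641))/(-34234) = (89 + (-277/102 - 15533/10641))*(-1/34234) = (89 - 503547/120598)*(-1/34234) = (10229675/120598)*(-1/34234) = -10229675/4128551932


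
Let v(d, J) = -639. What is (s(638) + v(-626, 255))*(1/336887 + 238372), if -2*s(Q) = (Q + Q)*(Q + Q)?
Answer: -65426185682640555/336887 ≈ -1.9421e+11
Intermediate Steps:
s(Q) = -2*Q² (s(Q) = -(Q + Q)*(Q + Q)/2 = -2*Q*2*Q/2 = -2*Q²)
(s(638) + v(-626, 255))*(1/336887 + 238372) = (-2*638² - 639)*(1/336887 + 238372) = (-2*407044 - 639)*(1/336887 + 238372) = (-814088 - 639)*(80304427965/336887) = -814727*80304427965/336887 = -65426185682640555/336887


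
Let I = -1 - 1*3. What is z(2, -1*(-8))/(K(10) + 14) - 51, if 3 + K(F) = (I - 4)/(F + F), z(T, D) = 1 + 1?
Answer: -2693/53 ≈ -50.811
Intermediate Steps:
I = -4 (I = -1 - 3 = -4)
z(T, D) = 2
K(F) = -3 - 4/F (K(F) = -3 + (-4 - 4)/(F + F) = -3 - 8*1/(2*F) = -3 - 4/F)
z(2, -1*(-8))/(K(10) + 14) - 51 = 2/((-3 - 4/10) + 14) - 51 = 2/((-3 - 4*⅒) + 14) - 51 = 2/((-3 - ⅖) + 14) - 51 = 2/(-17/5 + 14) - 51 = 2/(53/5) - 51 = (5/53)*2 - 51 = 10/53 - 51 = -2693/53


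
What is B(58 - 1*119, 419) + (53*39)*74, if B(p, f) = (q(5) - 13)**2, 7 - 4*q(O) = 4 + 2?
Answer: 2449929/16 ≈ 1.5312e+5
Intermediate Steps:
q(O) = 1/4 (q(O) = 7/4 - (4 + 2)/4 = 7/4 - 1/4*6 = 7/4 - 3/2 = 1/4)
B(p, f) = 2601/16 (B(p, f) = (1/4 - 13)**2 = (-51/4)**2 = 2601/16)
B(58 - 1*119, 419) + (53*39)*74 = 2601/16 + (53*39)*74 = 2601/16 + 2067*74 = 2601/16 + 152958 = 2449929/16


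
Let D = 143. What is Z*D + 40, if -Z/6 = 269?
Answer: -230762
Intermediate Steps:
Z = -1614 (Z = -6*269 = -1614)
Z*D + 40 = -1614*143 + 40 = -230802 + 40 = -230762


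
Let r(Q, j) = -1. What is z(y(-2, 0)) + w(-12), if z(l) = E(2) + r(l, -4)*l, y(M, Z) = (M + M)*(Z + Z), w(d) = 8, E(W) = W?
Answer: 10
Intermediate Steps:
y(M, Z) = 4*M*Z (y(M, Z) = (2*M)*(2*Z) = 4*M*Z)
z(l) = 2 - l
z(y(-2, 0)) + w(-12) = (2 - 4*(-2)*0) + 8 = (2 - 1*0) + 8 = (2 + 0) + 8 = 2 + 8 = 10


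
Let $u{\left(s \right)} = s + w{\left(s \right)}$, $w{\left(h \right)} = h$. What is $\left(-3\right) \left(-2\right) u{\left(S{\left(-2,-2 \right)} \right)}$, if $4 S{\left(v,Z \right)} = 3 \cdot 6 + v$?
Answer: $48$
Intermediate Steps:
$S{\left(v,Z \right)} = \frac{9}{2} + \frac{v}{4}$ ($S{\left(v,Z \right)} = \frac{3 \cdot 6 + v}{4} = \frac{18 + v}{4} = \frac{9}{2} + \frac{v}{4}$)
$u{\left(s \right)} = 2 s$ ($u{\left(s \right)} = s + s = 2 s$)
$\left(-3\right) \left(-2\right) u{\left(S{\left(-2,-2 \right)} \right)} = \left(-3\right) \left(-2\right) 2 \left(\frac{9}{2} + \frac{1}{4} \left(-2\right)\right) = 6 \cdot 2 \left(\frac{9}{2} - \frac{1}{2}\right) = 6 \cdot 2 \cdot 4 = 6 \cdot 8 = 48$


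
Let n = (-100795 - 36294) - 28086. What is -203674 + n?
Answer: -368849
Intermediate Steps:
n = -165175 (n = -137089 - 28086 = -165175)
-203674 + n = -203674 - 165175 = -368849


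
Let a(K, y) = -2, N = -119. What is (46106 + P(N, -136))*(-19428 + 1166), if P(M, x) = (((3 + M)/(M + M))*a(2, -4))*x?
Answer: -5910861540/7 ≈ -8.4441e+8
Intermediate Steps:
P(M, x) = -x*(3 + M)/M (P(M, x) = (((3 + M)/(M + M))*(-2))*x = (((3 + M)/((2*M)))*(-2))*x = (((3 + M)*(1/(2*M)))*(-2))*x = (((3 + M)/(2*M))*(-2))*x = (-(3 + M)/M)*x = -x*(3 + M)/M)
(46106 + P(N, -136))*(-19428 + 1166) = (46106 - 1*(-136)*(3 - 119)/(-119))*(-19428 + 1166) = (46106 - 1*(-136)*(-1/119)*(-116))*(-18262) = (46106 + 928/7)*(-18262) = (323670/7)*(-18262) = -5910861540/7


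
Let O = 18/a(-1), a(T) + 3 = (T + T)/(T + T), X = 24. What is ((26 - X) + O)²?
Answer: 49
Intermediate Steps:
a(T) = -2 (a(T) = -3 + (T + T)/(T + T) = -3 + (2*T)/((2*T)) = -3 + (2*T)*(1/(2*T)) = -3 + 1 = -2)
O = -9 (O = 18/(-2) = 18*(-½) = -9)
((26 - X) + O)² = ((26 - 1*24) - 9)² = ((26 - 24) - 9)² = (2 - 9)² = (-7)² = 49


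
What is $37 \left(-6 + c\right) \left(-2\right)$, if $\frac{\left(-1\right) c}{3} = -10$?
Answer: $-1776$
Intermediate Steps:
$c = 30$ ($c = \left(-3\right) \left(-10\right) = 30$)
$37 \left(-6 + c\right) \left(-2\right) = 37 \left(-6 + 30\right) \left(-2\right) = 37 \cdot 24 \left(-2\right) = 888 \left(-2\right) = -1776$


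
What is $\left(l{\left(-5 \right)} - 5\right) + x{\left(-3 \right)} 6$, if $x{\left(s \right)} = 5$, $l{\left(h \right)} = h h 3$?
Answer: $100$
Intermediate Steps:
$l{\left(h \right)} = 3 h^{2}$ ($l{\left(h \right)} = h^{2} \cdot 3 = 3 h^{2}$)
$\left(l{\left(-5 \right)} - 5\right) + x{\left(-3 \right)} 6 = \left(3 \left(-5\right)^{2} - 5\right) + 5 \cdot 6 = \left(3 \cdot 25 - 5\right) + 30 = \left(75 - 5\right) + 30 = 70 + 30 = 100$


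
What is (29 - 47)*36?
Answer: -648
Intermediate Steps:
(29 - 47)*36 = -18*36 = -648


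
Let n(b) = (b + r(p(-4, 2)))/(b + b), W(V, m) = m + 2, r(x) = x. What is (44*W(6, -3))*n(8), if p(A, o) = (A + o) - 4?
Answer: -11/2 ≈ -5.5000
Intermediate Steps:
p(A, o) = -4 + A + o
W(V, m) = 2 + m
n(b) = (-6 + b)/(2*b) (n(b) = (b + (-4 - 4 + 2))/(b + b) = (b - 6)/((2*b)) = (-6 + b)*(1/(2*b)) = (-6 + b)/(2*b))
(44*W(6, -3))*n(8) = (44*(2 - 3))*((½)*(-6 + 8)/8) = (44*(-1))*((½)*(⅛)*2) = -44*⅛ = -11/2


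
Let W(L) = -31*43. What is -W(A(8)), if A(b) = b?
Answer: 1333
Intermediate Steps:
W(L) = -1333
-W(A(8)) = -1*(-1333) = 1333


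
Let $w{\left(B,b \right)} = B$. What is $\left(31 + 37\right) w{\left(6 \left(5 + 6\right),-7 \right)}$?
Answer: $4488$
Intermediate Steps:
$\left(31 + 37\right) w{\left(6 \left(5 + 6\right),-7 \right)} = \left(31 + 37\right) 6 \left(5 + 6\right) = 68 \cdot 6 \cdot 11 = 68 \cdot 66 = 4488$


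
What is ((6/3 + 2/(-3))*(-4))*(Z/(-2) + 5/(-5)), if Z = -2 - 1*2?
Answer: -16/3 ≈ -5.3333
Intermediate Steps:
Z = -4 (Z = -2 - 2 = -4)
((6/3 + 2/(-3))*(-4))*(Z/(-2) + 5/(-5)) = ((6/3 + 2/(-3))*(-4))*(-4/(-2) + 5/(-5)) = ((6*(1/3) + 2*(-1/3))*(-4))*(-4*(-1/2) + 5*(-1/5)) = ((2 - 2/3)*(-4))*(2 - 1) = ((4/3)*(-4))*1 = -16/3*1 = -16/3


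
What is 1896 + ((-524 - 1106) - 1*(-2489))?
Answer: 2755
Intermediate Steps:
1896 + ((-524 - 1106) - 1*(-2489)) = 1896 + (-1630 + 2489) = 1896 + 859 = 2755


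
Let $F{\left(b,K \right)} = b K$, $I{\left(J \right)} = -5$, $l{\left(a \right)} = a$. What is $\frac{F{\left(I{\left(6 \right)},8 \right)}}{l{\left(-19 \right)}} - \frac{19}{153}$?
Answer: $\frac{5759}{2907} \approx 1.9811$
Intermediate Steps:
$F{\left(b,K \right)} = K b$
$\frac{F{\left(I{\left(6 \right)},8 \right)}}{l{\left(-19 \right)}} - \frac{19}{153} = \frac{8 \left(-5\right)}{-19} - \frac{19}{153} = \left(-40\right) \left(- \frac{1}{19}\right) - \frac{19}{153} = \frac{40}{19} - \frac{19}{153} = \frac{5759}{2907}$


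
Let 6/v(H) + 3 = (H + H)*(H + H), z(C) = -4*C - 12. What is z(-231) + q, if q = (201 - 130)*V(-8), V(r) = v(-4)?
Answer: 56058/61 ≈ 918.98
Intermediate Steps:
z(C) = -12 - 4*C
v(H) = 6/(-3 + 4*H²) (v(H) = 6/(-3 + (H + H)*(H + H)) = 6/(-3 + (2*H)*(2*H)) = 6/(-3 + 4*H²))
V(r) = 6/61 (V(r) = 6/(-3 + 4*(-4)²) = 6/(-3 + 4*16) = 6/(-3 + 64) = 6/61)
q = 426/61 (q = (201 - 130)*(6/61) = 71*(6/61) = 426/61 ≈ 6.9836)
z(-231) + q = (-12 - 4*(-231)) + 426/61 = (-12 + 924) + 426/61 = 912 + 426/61 = 56058/61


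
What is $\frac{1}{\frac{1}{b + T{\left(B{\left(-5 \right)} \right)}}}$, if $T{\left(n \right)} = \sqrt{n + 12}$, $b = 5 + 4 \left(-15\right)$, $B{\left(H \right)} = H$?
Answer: $-55 + \sqrt{7} \approx -52.354$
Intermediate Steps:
$b = -55$ ($b = 5 - 60 = -55$)
$T{\left(n \right)} = \sqrt{12 + n}$
$\frac{1}{\frac{1}{b + T{\left(B{\left(-5 \right)} \right)}}} = \frac{1}{\frac{1}{-55 + \sqrt{12 - 5}}} = \frac{1}{\frac{1}{-55 + \sqrt{7}}} = -55 + \sqrt{7}$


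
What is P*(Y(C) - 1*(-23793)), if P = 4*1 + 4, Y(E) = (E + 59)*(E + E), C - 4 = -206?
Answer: 652520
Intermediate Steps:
C = -202 (C = 4 - 206 = -202)
Y(E) = 2*E*(59 + E) (Y(E) = (59 + E)*(2*E) = 2*E*(59 + E))
P = 8 (P = 4 + 4 = 8)
P*(Y(C) - 1*(-23793)) = 8*(2*(-202)*(59 - 202) - 1*(-23793)) = 8*(2*(-202)*(-143) + 23793) = 8*(57772 + 23793) = 8*81565 = 652520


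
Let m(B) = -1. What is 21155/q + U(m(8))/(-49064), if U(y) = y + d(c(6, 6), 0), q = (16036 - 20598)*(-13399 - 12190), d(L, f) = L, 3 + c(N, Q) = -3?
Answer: 927554023/2863792525576 ≈ 0.00032389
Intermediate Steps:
c(N, Q) = -6 (c(N, Q) = -3 - 3 = -6)
q = 116737018 (q = -4562*(-25589) = 116737018)
U(y) = -6 + y (U(y) = y - 6 = -6 + y)
21155/q + U(m(8))/(-49064) = 21155/116737018 + (-6 - 1)/(-49064) = 21155*(1/116737018) - 7*(-1/49064) = 21155/116737018 + 7/49064 = 927554023/2863792525576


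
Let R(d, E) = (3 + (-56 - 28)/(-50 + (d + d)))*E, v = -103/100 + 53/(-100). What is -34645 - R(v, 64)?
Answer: -2899871/83 ≈ -34938.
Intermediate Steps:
v = -39/25 (v = -103*1/100 + 53*(-1/100) = -103/100 - 53/100 = -39/25 ≈ -1.5600)
R(d, E) = E*(3 - 84/(-50 + 2*d)) (R(d, E) = (3 - 84/(-50 + 2*d))*E = E*(3 - 84/(-50 + 2*d)))
-34645 - R(v, 64) = -34645 - 3*64*(-39 - 39/25)/(-25 - 39/25) = -34645 - 3*64*(-1014)/((-664/25)*25) = -34645 - 3*64*(-25)*(-1014)/(664*25) = -34645 - 1*24336/83 = -34645 - 24336/83 = -2899871/83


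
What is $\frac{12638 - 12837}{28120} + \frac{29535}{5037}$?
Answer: $\frac{276507279}{47213480} \approx 5.8565$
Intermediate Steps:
$\frac{12638 - 12837}{28120} + \frac{29535}{5037} = \left(12638 - 12837\right) \frac{1}{28120} + 29535 \cdot \frac{1}{5037} = \left(-199\right) \frac{1}{28120} + \frac{9845}{1679} = - \frac{199}{28120} + \frac{9845}{1679} = \frac{276507279}{47213480}$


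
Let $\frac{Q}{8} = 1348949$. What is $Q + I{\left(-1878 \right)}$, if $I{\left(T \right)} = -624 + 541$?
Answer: $10791509$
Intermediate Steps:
$I{\left(T \right)} = -83$
$Q = 10791592$ ($Q = 8 \cdot 1348949 = 10791592$)
$Q + I{\left(-1878 \right)} = 10791592 - 83 = 10791509$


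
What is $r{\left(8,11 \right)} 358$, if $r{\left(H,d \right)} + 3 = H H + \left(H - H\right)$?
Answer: $21838$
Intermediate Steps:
$r{\left(H,d \right)} = -3 + H^{2}$ ($r{\left(H,d \right)} = -3 + \left(H H + \left(H - H\right)\right) = -3 + \left(H^{2} + 0\right) = -3 + H^{2}$)
$r{\left(8,11 \right)} 358 = \left(-3 + 8^{2}\right) 358 = \left(-3 + 64\right) 358 = 61 \cdot 358 = 21838$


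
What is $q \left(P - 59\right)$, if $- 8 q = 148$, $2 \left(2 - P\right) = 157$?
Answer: $\frac{10027}{4} \approx 2506.8$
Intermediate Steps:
$P = - \frac{153}{2}$ ($P = 2 - \frac{157}{2} = - \frac{153}{2} \approx -76.5$)
$q = - \frac{37}{2}$ ($q = \left(- \frac{1}{8}\right) 148 = - \frac{37}{2} \approx -18.5$)
$q \left(P - 59\right) = - \frac{37 \left(- \frac{153}{2} - 59\right)}{2} = \left(- \frac{37}{2}\right) \left(- \frac{271}{2}\right) = \frac{10027}{4}$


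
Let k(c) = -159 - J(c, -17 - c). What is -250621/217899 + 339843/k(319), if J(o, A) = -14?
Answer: -74087789902/31595355 ≈ -2344.9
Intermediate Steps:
k(c) = -145 (k(c) = -159 - 1*(-14) = -159 + 14 = -145)
-250621/217899 + 339843/k(319) = -250621/217899 + 339843/(-145) = -250621*1/217899 + 339843*(-1/145) = -250621/217899 - 339843/145 = -74087789902/31595355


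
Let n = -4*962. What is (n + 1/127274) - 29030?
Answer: -4184514571/127274 ≈ -32878.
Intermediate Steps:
n = -3848
(n + 1/127274) - 29030 = (-3848 + 1/127274) - 29030 = -489750351/127274 - 29030 = -4184514571/127274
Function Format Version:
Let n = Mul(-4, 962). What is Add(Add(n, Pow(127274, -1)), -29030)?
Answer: Rational(-4184514571, 127274) ≈ -32878.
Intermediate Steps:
n = -3848
Add(Add(n, Pow(127274, -1)), -29030) = Add(Add(-3848, Pow(127274, -1)), -29030) = Add(Add(-3848, Rational(1, 127274)), -29030) = Add(Rational(-489750351, 127274), -29030) = Rational(-4184514571, 127274)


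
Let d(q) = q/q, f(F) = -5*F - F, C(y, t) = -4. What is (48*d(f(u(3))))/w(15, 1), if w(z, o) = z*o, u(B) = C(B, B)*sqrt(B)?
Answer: 16/5 ≈ 3.2000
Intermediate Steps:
u(B) = -4*sqrt(B)
f(F) = -6*F
w(z, o) = o*z
d(q) = 1
(48*d(f(u(3))))/w(15, 1) = (48*1)/((1*15)) = 48/15 = 48*(1/15) = 16/5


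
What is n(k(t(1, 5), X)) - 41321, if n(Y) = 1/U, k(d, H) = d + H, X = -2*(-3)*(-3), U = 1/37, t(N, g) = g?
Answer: -41284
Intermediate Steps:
U = 1/37 ≈ 0.027027
X = -18 (X = 6*(-3) = -18)
k(d, H) = H + d
n(Y) = 37 (n(Y) = 1/(1/37) = 37)
n(k(t(1, 5), X)) - 41321 = 37 - 41321 = -41284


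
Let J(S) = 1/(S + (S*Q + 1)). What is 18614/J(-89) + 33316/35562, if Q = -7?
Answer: 177071927348/17781 ≈ 9.9585e+6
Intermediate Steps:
J(S) = 1/(1 - 6*S) (J(S) = 1/(S + (S*(-7) + 1)) = 1/(S + (-7*S + 1)) = 1/(S + (1 - 7*S)) = 1/(1 - 6*S))
18614/J(-89) + 33316/35562 = 18614/(1/(1 - 6*(-89))) + 33316/35562 = 18614/(1/(1 + 534)) + 33316*(1/35562) = 18614/(1/535) + 16658/17781 = 18614*535 + 16658/17781 = 9958490 + 16658/17781 = 177071927348/17781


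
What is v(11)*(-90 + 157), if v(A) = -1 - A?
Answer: -804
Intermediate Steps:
v(11)*(-90 + 157) = (-1 - 1*11)*(-90 + 157) = (-1 - 11)*67 = -12*67 = -804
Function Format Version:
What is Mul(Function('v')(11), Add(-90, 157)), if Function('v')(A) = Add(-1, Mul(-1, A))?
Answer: -804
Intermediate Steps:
Mul(Function('v')(11), Add(-90, 157)) = Mul(Add(-1, Mul(-1, 11)), Add(-90, 157)) = Mul(Add(-1, -11), 67) = Mul(-12, 67) = -804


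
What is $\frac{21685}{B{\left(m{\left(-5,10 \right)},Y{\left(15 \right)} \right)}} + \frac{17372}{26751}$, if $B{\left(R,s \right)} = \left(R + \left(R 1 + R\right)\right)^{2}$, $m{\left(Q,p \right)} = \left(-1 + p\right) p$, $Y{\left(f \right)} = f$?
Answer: $\frac{123100949}{130009860} \approx 0.94686$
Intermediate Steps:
$m{\left(Q,p \right)} = p \left(-1 + p\right)$
$B{\left(R,s \right)} = 9 R^{2}$ ($B{\left(R,s \right)} = \left(R + \left(R + R\right)\right)^{2} = \left(R + 2 R\right)^{2} = \left(3 R\right)^{2} = 9 R^{2}$)
$\frac{21685}{B{\left(m{\left(-5,10 \right)},Y{\left(15 \right)} \right)}} + \frac{17372}{26751} = \frac{21685}{9 \left(10 \left(-1 + 10\right)\right)^{2}} + \frac{17372}{26751} = \frac{21685}{9 \left(10 \cdot 9\right)^{2}} + 17372 \cdot \frac{1}{26751} = \frac{21685}{9 \cdot 90^{2}} + \frac{17372}{26751} = \frac{21685}{9 \cdot 8100} + \frac{17372}{26751} = \frac{21685}{72900} + \frac{17372}{26751} = 21685 \cdot \frac{1}{72900} + \frac{17372}{26751} = \frac{4337}{14580} + \frac{17372}{26751} = \frac{123100949}{130009860}$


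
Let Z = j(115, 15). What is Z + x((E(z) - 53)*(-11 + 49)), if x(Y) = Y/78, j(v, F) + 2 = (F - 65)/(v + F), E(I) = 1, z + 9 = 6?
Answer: -1081/39 ≈ -27.718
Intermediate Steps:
z = -3 (z = -9 + 6 = -3)
j(v, F) = -2 + (-65 + F)/(F + v) (j(v, F) = -2 + (F - 65)/(v + F) = -2 + (-65 + F)/(F + v))
Z = -31/13 (Z = (-65 - 1*15 - 2*115)/(15 + 115) = (-65 - 15 - 230)/130 = (1/130)*(-310) = -31/13 ≈ -2.3846)
x(Y) = Y/78 (x(Y) = Y*(1/78) = Y/78)
Z + x((E(z) - 53)*(-11 + 49)) = -31/13 + ((1 - 53)*(-11 + 49))/78 = -31/13 + (-52*38)/78 = -31/13 + (1/78)*(-1976) = -31/13 - 76/3 = -1081/39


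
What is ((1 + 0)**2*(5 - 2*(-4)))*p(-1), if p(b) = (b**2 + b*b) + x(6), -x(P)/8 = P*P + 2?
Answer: -3926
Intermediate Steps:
x(P) = -16 - 8*P**2 (x(P) = -8*(P*P + 2) = -8*(P**2 + 2) = -8*(2 + P**2) = -16 - 8*P**2)
p(b) = -304 + 2*b**2 (p(b) = (b**2 + b*b) + (-16 - 8*6**2) = (b**2 + b**2) + (-16 - 8*36) = 2*b**2 + (-16 - 288) = 2*b**2 - 304 = -304 + 2*b**2)
((1 + 0)**2*(5 - 2*(-4)))*p(-1) = ((1 + 0)**2*(5 - 2*(-4)))*(-304 + 2*(-1)**2) = (1**2*(5 + 8))*(-304 + 2*1) = (1*13)*(-304 + 2) = 13*(-302) = -3926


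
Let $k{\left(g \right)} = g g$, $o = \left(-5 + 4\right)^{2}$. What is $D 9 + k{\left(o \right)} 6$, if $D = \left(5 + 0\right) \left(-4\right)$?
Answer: $-174$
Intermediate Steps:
$o = 1$ ($o = \left(-1\right)^{2} = 1$)
$k{\left(g \right)} = g^{2}$
$D = -20$ ($D = 5 \left(-4\right) = -20$)
$D 9 + k{\left(o \right)} 6 = \left(-20\right) 9 + 1^{2} \cdot 6 = -180 + 1 \cdot 6 = -180 + 6 = -174$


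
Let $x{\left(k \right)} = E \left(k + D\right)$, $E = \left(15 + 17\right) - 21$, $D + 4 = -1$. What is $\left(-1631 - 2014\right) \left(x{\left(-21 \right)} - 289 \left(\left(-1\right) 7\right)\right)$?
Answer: $-6331365$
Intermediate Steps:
$D = -5$ ($D = -4 - 1 = -5$)
$E = 11$ ($E = 32 - 21 = 11$)
$x{\left(k \right)} = -55 + 11 k$ ($x{\left(k \right)} = 11 \left(k - 5\right) = 11 \left(-5 + k\right) = -55 + 11 k$)
$\left(-1631 - 2014\right) \left(x{\left(-21 \right)} - 289 \left(\left(-1\right) 7\right)\right) = \left(-1631 - 2014\right) \left(\left(-55 + 11 \left(-21\right)\right) - 289 \left(\left(-1\right) 7\right)\right) = - 3645 \left(\left(-55 - 231\right) - -2023\right) = - 3645 \left(-286 + 2023\right) = \left(-3645\right) 1737 = -6331365$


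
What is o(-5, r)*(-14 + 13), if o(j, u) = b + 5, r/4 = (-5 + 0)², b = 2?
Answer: -7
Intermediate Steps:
r = 100 (r = 4*(-5 + 0)² = 4*(-5)² = 4*25 = 100)
o(j, u) = 7 (o(j, u) = 2 + 5 = 7)
o(-5, r)*(-14 + 13) = 7*(-14 + 13) = 7*(-1) = -7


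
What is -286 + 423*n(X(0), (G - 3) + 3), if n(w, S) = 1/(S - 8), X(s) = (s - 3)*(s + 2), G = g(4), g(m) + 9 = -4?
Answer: -2143/7 ≈ -306.14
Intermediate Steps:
g(m) = -13 (g(m) = -9 - 4 = -13)
G = -13
X(s) = (-3 + s)*(2 + s)
n(w, S) = 1/(-8 + S)
-286 + 423*n(X(0), (G - 3) + 3) = -286 + 423/(-8 + ((-13 - 3) + 3)) = -286 + 423/(-8 + (-16 + 3)) = -286 + 423/(-8 - 13) = -286 + 423/(-21) = -286 + 423*(-1/21) = -286 - 141/7 = -2143/7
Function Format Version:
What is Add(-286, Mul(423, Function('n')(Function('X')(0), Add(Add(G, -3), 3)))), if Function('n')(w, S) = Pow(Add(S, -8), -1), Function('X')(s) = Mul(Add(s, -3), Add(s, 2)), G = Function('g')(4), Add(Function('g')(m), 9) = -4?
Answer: Rational(-2143, 7) ≈ -306.14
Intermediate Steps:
Function('g')(m) = -13 (Function('g')(m) = Add(-9, -4) = -13)
G = -13
Function('X')(s) = Mul(Add(-3, s), Add(2, s))
Function('n')(w, S) = Pow(Add(-8, S), -1)
Add(-286, Mul(423, Function('n')(Function('X')(0), Add(Add(G, -3), 3)))) = Add(-286, Mul(423, Pow(Add(-8, Add(Add(-13, -3), 3)), -1))) = Add(-286, Mul(423, Pow(Add(-8, Add(-16, 3)), -1))) = Add(-286, Mul(423, Pow(Add(-8, -13), -1))) = Add(-286, Mul(423, Pow(-21, -1))) = Add(-286, Mul(423, Rational(-1, 21))) = Add(-286, Rational(-141, 7)) = Rational(-2143, 7)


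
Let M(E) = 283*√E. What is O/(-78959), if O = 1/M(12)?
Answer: -√3/134072382 ≈ -1.2919e-8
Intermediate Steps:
O = √3/1698 (O = 1/(283*√12) = 1/(283*(2*√3)) = 1/(566*√3) = √3/1698 ≈ 0.0010201)
O/(-78959) = (√3/1698)/(-78959) = (√3/1698)*(-1/78959) = -√3/134072382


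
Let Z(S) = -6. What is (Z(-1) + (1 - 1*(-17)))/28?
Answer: 3/7 ≈ 0.42857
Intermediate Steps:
(Z(-1) + (1 - 1*(-17)))/28 = (-6 + (1 - 1*(-17)))/28 = (-6 + (1 + 17))/28 = (-6 + 18)/28 = (1/28)*12 = 3/7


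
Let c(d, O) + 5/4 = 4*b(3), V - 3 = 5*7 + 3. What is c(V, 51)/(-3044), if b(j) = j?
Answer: -43/12176 ≈ -0.0035315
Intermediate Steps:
V = 41 (V = 3 + (5*7 + 3) = 3 + (35 + 3) = 3 + 38 = 41)
c(d, O) = 43/4 (c(d, O) = -5/4 + 4*3 = -5/4 + 12 = 43/4)
c(V, 51)/(-3044) = (43/4)/(-3044) = (43/4)*(-1/3044) = -43/12176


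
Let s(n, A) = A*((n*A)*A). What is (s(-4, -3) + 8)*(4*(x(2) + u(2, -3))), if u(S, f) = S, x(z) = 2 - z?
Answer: 928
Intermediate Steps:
s(n, A) = n*A³ (s(n, A) = A*((A*n)*A) = A*(n*A²) = n*A³)
(s(-4, -3) + 8)*(4*(x(2) + u(2, -3))) = (-4*(-3)³ + 8)*(4*((2 - 1*2) + 2)) = (-4*(-27) + 8)*(4*((2 - 2) + 2)) = (108 + 8)*(4*(0 + 2)) = 116*(4*2) = 116*8 = 928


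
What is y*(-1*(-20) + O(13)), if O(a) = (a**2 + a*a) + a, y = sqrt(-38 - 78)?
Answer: 742*I*sqrt(29) ≈ 3995.8*I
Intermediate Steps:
y = 2*I*sqrt(29) (y = sqrt(-116) = 2*I*sqrt(29) ≈ 10.77*I)
O(a) = a + 2*a**2 (O(a) = (a**2 + a**2) + a = 2*a**2 + a = a + 2*a**2)
y*(-1*(-20) + O(13)) = (2*I*sqrt(29))*(-1*(-20) + 13*(1 + 2*13)) = (2*I*sqrt(29))*(20 + 13*(1 + 26)) = (2*I*sqrt(29))*(20 + 13*27) = (2*I*sqrt(29))*(20 + 351) = (2*I*sqrt(29))*371 = 742*I*sqrt(29)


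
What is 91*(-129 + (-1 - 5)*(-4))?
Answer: -9555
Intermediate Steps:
91*(-129 + (-1 - 5)*(-4)) = 91*(-129 - 6*(-4)) = 91*(-129 + 24) = 91*(-105) = -9555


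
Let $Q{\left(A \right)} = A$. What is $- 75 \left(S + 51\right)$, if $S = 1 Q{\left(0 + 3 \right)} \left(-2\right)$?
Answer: $-3375$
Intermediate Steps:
$S = -6$ ($S = 1 \left(0 + 3\right) \left(-2\right) = 1 \cdot 3 \left(-2\right) = 3 \left(-2\right) = -6$)
$- 75 \left(S + 51\right) = - 75 \left(-6 + 51\right) = \left(-75\right) 45 = -3375$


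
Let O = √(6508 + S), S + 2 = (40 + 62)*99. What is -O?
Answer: -2*√4151 ≈ -128.86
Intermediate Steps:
S = 10096 (S = -2 + (40 + 62)*99 = -2 + 102*99 = -2 + 10098 = 10096)
O = 2*√4151 (O = √(6508 + 10096) = √16604 = 2*√4151 ≈ 128.86)
-O = -2*√4151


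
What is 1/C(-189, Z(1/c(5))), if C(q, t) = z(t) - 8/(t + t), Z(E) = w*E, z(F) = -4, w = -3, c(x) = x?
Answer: 3/8 ≈ 0.37500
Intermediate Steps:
Z(E) = -3*E
C(q, t) = -4 - 4/t (C(q, t) = -4 - 8/(t + t) = -4 - 8/(2*t) = -4 + (1/(2*t))*(-8) = -4 - 4/t)
1/C(-189, Z(1/c(5))) = 1/(-4 - 4/((-3/5))) = 1/(-4 - 4/((-3*1/5))) = 1/(-4 - 4/(-3/5)) = 1/(-4 - 4*(-5/3)) = 1/(-4 + 20/3) = 1/(8/3) = 3/8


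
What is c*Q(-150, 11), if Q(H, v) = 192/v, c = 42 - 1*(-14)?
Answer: 10752/11 ≈ 977.45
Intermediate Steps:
c = 56 (c = 42 + 14 = 56)
c*Q(-150, 11) = 56*(192/11) = 10752/11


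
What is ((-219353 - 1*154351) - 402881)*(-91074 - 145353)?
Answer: 183605661795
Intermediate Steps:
((-219353 - 1*154351) - 402881)*(-91074 - 145353) = ((-219353 - 154351) - 402881)*(-236427) = (-373704 - 402881)*(-236427) = -776585*(-236427) = 183605661795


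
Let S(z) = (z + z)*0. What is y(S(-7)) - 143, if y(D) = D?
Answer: -143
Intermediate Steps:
S(z) = 0 (S(z) = (2*z)*0 = 0)
y(S(-7)) - 143 = 0 - 143 = -143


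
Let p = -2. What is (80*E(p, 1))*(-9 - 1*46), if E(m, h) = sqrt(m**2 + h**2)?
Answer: -4400*sqrt(5) ≈ -9838.7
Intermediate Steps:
E(m, h) = sqrt(h**2 + m**2)
(80*E(p, 1))*(-9 - 1*46) = (80*sqrt(1**2 + (-2)**2))*(-9 - 1*46) = (80*sqrt(1 + 4))*(-9 - 46) = (80*sqrt(5))*(-55) = -4400*sqrt(5)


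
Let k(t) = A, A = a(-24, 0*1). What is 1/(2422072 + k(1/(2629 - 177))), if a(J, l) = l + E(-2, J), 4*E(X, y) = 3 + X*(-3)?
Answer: 4/9688297 ≈ 4.1287e-7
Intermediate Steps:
E(X, y) = ¾ - 3*X/4 (E(X, y) = (3 + X*(-3))/4 = (3 - 3*X)/4 = ¾ - 3*X/4)
a(J, l) = 9/4 + l (a(J, l) = l + (¾ - ¾*(-2)) = l + (¾ + 3/2) = l + 9/4 = 9/4 + l)
A = 9/4 (A = 9/4 + 0*1 = 9/4 + 0 = 9/4 ≈ 2.2500)
k(t) = 9/4
1/(2422072 + k(1/(2629 - 177))) = 1/(2422072 + 9/4) = 1/(9688297/4) = 4/9688297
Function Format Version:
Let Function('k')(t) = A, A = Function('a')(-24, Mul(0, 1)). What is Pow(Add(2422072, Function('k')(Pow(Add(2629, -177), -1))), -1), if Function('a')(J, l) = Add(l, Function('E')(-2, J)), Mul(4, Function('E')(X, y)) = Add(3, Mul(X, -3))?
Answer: Rational(4, 9688297) ≈ 4.1287e-7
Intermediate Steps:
Function('E')(X, y) = Add(Rational(3, 4), Mul(Rational(-3, 4), X)) (Function('E')(X, y) = Mul(Rational(1, 4), Add(3, Mul(X, -3))) = Mul(Rational(1, 4), Add(3, Mul(-3, X))) = Add(Rational(3, 4), Mul(Rational(-3, 4), X)))
Function('a')(J, l) = Add(Rational(9, 4), l) (Function('a')(J, l) = Add(l, Add(Rational(3, 4), Mul(Rational(-3, 4), -2))) = Add(l, Add(Rational(3, 4), Rational(3, 2))) = Add(l, Rational(9, 4)) = Add(Rational(9, 4), l))
A = Rational(9, 4) (A = Add(Rational(9, 4), Mul(0, 1)) = Add(Rational(9, 4), 0) = Rational(9, 4) ≈ 2.2500)
Function('k')(t) = Rational(9, 4)
Pow(Add(2422072, Function('k')(Pow(Add(2629, -177), -1))), -1) = Pow(Add(2422072, Rational(9, 4)), -1) = Pow(Rational(9688297, 4), -1) = Rational(4, 9688297)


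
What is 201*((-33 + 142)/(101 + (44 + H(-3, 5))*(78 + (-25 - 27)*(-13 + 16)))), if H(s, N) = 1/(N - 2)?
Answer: -7303/1119 ≈ -6.5264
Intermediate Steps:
H(s, N) = 1/(-2 + N)
201*((-33 + 142)/(101 + (44 + H(-3, 5))*(78 + (-25 - 27)*(-13 + 16)))) = 201*((-33 + 142)/(101 + (44 + 1/(-2 + 5))*(78 + (-25 - 27)*(-13 + 16)))) = 201*(109/(101 + (44 + 1/3)*(78 - 52*3))) = 201*(109/(101 + (44 + 1/3)*(78 - 156))) = 201*(109/(101 + (133/3)*(-78))) = 201*(109/(101 - 3458)) = 201*(109/(-3357)) = 201*(109*(-1/3357)) = 201*(-109/3357) = -7303/1119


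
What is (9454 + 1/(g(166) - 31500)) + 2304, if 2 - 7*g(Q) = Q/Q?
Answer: 2592627235/220499 ≈ 11758.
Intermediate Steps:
g(Q) = ⅐ (g(Q) = 2/7 - Q/(7*Q) = 2/7 - ⅐*1 = 2/7 - ⅐ = ⅐)
(9454 + 1/(g(166) - 31500)) + 2304 = (9454 + 1/(⅐ - 31500)) + 2304 = (9454 + 1/(-220499/7)) + 2304 = (9454 - 7/220499) + 2304 = 2084597539/220499 + 2304 = 2592627235/220499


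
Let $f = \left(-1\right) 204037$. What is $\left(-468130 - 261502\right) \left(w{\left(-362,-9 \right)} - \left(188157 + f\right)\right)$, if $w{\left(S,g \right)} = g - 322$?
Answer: $-11345047968$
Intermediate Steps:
$w{\left(S,g \right)} = -322 + g$ ($w{\left(S,g \right)} = g - 322 = -322 + g$)
$f = -204037$
$\left(-468130 - 261502\right) \left(w{\left(-362,-9 \right)} - \left(188157 + f\right)\right) = \left(-468130 - 261502\right) \left(\left(-322 - 9\right) - -15880\right) = - 729632 \left(-331 + \left(-188157 + 204037\right)\right) = - 729632 \left(-331 + 15880\right) = \left(-729632\right) 15549 = -11345047968$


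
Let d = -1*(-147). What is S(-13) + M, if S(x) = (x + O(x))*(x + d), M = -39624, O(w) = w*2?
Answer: -44850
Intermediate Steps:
O(w) = 2*w
d = 147
S(x) = 3*x*(147 + x) (S(x) = (x + 2*x)*(x + 147) = (3*x)*(147 + x) = 3*x*(147 + x))
S(-13) + M = 3*(-13)*(147 - 13) - 39624 = 3*(-13)*134 - 39624 = -5226 - 39624 = -44850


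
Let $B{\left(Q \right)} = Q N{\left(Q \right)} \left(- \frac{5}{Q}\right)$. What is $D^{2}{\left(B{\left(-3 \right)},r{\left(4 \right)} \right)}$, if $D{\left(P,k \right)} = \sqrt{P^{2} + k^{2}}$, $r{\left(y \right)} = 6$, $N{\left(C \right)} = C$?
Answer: $261$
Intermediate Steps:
$B{\left(Q \right)} = - 5 Q$ ($B{\left(Q \right)} = Q Q \left(- \frac{5}{Q}\right) = Q^{2} \left(- \frac{5}{Q}\right) = - 5 Q$)
$D^{2}{\left(B{\left(-3 \right)},r{\left(4 \right)} \right)} = \left(\sqrt{\left(\left(-5\right) \left(-3\right)\right)^{2} + 6^{2}}\right)^{2} = \left(\sqrt{15^{2} + 36}\right)^{2} = \left(\sqrt{225 + 36}\right)^{2} = \left(\sqrt{261}\right)^{2} = \left(3 \sqrt{29}\right)^{2} = 261$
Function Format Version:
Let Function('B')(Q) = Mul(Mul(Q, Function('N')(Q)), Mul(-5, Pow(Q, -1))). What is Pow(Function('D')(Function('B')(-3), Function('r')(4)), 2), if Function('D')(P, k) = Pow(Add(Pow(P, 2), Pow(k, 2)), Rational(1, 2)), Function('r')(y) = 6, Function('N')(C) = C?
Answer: 261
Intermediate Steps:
Function('B')(Q) = Mul(-5, Q) (Function('B')(Q) = Mul(Mul(Q, Q), Mul(-5, Pow(Q, -1))) = Mul(Pow(Q, 2), Mul(-5, Pow(Q, -1))) = Mul(-5, Q))
Pow(Function('D')(Function('B')(-3), Function('r')(4)), 2) = Pow(Pow(Add(Pow(Mul(-5, -3), 2), Pow(6, 2)), Rational(1, 2)), 2) = Pow(Pow(Add(Pow(15, 2), 36), Rational(1, 2)), 2) = Pow(Pow(Add(225, 36), Rational(1, 2)), 2) = Pow(Pow(261, Rational(1, 2)), 2) = Pow(Mul(3, Pow(29, Rational(1, 2))), 2) = 261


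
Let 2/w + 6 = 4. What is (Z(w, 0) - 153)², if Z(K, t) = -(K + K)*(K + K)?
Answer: 24649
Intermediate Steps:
w = -1 (w = 2/(-6 + 4) = 2/(-2) = 2*(-½) = -1)
Z(K, t) = -4*K² (Z(K, t) = -2*K*2*K = -4*K²)
(Z(w, 0) - 153)² = (-4*(-1)² - 153)² = (-4*1 - 153)² = (-4 - 153)² = (-157)² = 24649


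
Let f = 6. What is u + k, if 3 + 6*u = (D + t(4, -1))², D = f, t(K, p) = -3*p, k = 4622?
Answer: 4635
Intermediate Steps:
D = 6
u = 13 (u = -½ + (6 - 3*(-1))²/6 = -½ + (6 + 3)²/6 = -½ + (⅙)*9² = -½ + (⅙)*81 = -½ + 27/2 = 13)
u + k = 13 + 4622 = 4635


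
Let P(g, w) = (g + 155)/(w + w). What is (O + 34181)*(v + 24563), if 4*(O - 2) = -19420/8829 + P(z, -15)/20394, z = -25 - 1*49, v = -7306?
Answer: 472062933585650801/800260560 ≈ 5.8989e+8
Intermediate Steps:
z = -74 (z = -25 - 49 = -74)
P(g, w) = (155 + g)/(2*w) (P(g, w) = (155 + g)/((2*w)) = (155 + g)*(1/(2*w)) = (155 + g)/(2*w))
O = 1160437433/800260560 (O = 2 + (-19420/8829 + ((1/2)*(155 - 74)/(-15))/20394)/4 = 2 + (-19420*1/8829 + ((1/2)*(-1/15)*81)*(1/20394))/4 = 2 + (-19420/8829 - 27/10*1/20394)/4 = 2 + (-19420/8829 - 3/22660)/4 = 2 + (1/4)*(-440083687/200065140) = 2 - 440083687/800260560 = 1160437433/800260560 ≈ 1.4501)
(O + 34181)*(v + 24563) = (1160437433/800260560 + 34181)*(-7306 + 24563) = (27354866638793/800260560)*17257 = 472062933585650801/800260560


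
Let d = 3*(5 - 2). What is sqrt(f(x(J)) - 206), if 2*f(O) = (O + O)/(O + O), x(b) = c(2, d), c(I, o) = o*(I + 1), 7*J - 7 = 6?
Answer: I*sqrt(822)/2 ≈ 14.335*I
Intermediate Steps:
J = 13/7 (J = 1 + (1/7)*6 = 1 + 6/7 = 13/7 ≈ 1.8571)
d = 9 (d = 3*3 = 9)
c(I, o) = o*(1 + I)
x(b) = 27 (x(b) = 9*(1 + 2) = 9*3 = 27)
f(O) = 1/2 (f(O) = ((O + O)/(O + O))/2 = ((2*O)/((2*O)))/2 = ((2*O)*(1/(2*O)))/2 = (1/2)*1 = 1/2)
sqrt(f(x(J)) - 206) = sqrt(1/2 - 206) = sqrt(-411/2) = I*sqrt(822)/2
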